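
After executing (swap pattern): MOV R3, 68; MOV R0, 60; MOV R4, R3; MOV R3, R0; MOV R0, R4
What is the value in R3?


Register state trace (swap pattern):
  MOV R3, 68  → R3 = 68
  MOV R0, 60  → R0 = 60
  MOV R4, R3  → R4 = 68  (save R3)
  MOV R3, R0  → R3 = 60  (R3 gets R0's value)
  MOV R0, R4  → R0 = 68  (R0 gets saved value)
Final: R3 = 60

60


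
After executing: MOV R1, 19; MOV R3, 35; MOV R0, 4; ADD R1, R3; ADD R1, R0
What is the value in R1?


Register state trace:
  MOV R1, 19  → R1 = 19
  MOV R3, 35  → R3 = 35
  MOV R0, 4  → R0 = 4
  ADD R1, R3  → R1 = 19 + 35 = 54
  ADD R1, R0  → R1 = 54 + 4 = 58
Final: R1 = 58

58


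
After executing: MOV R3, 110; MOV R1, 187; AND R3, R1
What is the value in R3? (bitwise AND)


Register state trace:
  MOV R3, 110  → R3 = 110 (0b01101110)
  MOV R1, 187  → R1 = 187 (0b10111011)
  AND R3, R1  → R3 = 110 AND 187 = 42 (0b00101010)
Final: R3 = 42

42


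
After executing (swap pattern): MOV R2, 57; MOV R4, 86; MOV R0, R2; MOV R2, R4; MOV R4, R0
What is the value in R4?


Register state trace (swap pattern):
  MOV R2, 57  → R2 = 57
  MOV R4, 86  → R4 = 86
  MOV R0, R2  → R0 = 57  (save R2)
  MOV R2, R4  → R2 = 86  (R2 gets R4's value)
  MOV R4, R0  → R4 = 57  (R4 gets saved value)
Final: R4 = 57

57


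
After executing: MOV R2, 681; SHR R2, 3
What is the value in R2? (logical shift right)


Register state trace:
  MOV R2, 681  → R2 = 681
  SHR R2, 3  → R2 = 681 >> 3 = 681 // 2^3 = 85
Final: R2 = 85

85


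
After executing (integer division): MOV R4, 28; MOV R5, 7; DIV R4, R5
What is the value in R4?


Register state trace:
  MOV R4, 28  → R4 = 28
  MOV R5, 7  → R5 = 7
  DIV R4, R5  → R4 = 28 // 7 = 4
Final: R4 = 4

4


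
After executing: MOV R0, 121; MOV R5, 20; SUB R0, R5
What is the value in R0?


Register state trace:
  MOV R0, 121  → R0 = 121
  MOV R5, 20  → R5 = 20
  SUB R0, R5  → R0 = 121 - 20 = 101
Final: R0 = 101

101


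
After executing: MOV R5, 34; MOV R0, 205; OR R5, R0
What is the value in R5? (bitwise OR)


Register state trace:
  MOV R5, 34  → R5 = 34 (0b00100010)
  MOV R0, 205  → R0 = 205 (0b11001101)
  OR R5, R0   → R5 = 34 OR 205 = 239 (0b11101111)
Final: R5 = 239

239


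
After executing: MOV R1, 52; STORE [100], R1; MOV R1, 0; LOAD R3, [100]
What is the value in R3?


Register and memory trace:
  MOV R1, 52  → R1 = 52
  STORE [100], R1  → mem[100] = 52
  MOV R1, 0  → R1 = 0
  LOAD R3, [100]  → R3 = mem[100] = 52
Final: R3 = 52

52


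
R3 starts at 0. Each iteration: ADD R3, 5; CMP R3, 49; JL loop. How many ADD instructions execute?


Loop trace (R3 starts at 0, target 49, step 5):
  ADD #1: R3 = 0 + 5 = 5  → 5 < 49, loop
  ADD #2: R3 = 5 + 5 = 10  → 10 < 49, loop
  ADD #3: R3 = 10 + 5 = 15  → 15 < 49, loop
  ADD #4: R3 = 15 + 5 = 20  → 20 < 49, loop
  ADD #5: R3 = 20 + 5 = 25  → 25 < 49, loop
  ADD #6: R3 = 25 + 5 = 30  → 30 < 49, loop
  ADD #7: R3 = 30 + 5 = 35  → 35 < 49, loop
  ADD #8: R3 = 35 + 5 = 40  → 40 < 49, loop
  ADD #9: R3 = 40 + 5 = 45  → 45 < 49, loop
  ADD #10: R3 = 45 + 5 = 50  → 50 >= 49, exit
Total ADD instructions: 10

10


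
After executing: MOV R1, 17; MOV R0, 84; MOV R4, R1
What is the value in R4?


Register state trace:
  MOV R1, 17  → R1 = 17
  MOV R0, 84  → R0 = 84
  MOV R4, R1  → R4 = 17
Final: R4 = 17

17


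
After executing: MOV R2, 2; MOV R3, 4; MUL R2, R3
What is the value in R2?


Register state trace:
  MOV R2, 2  → R2 = 2
  MOV R3, 4  → R3 = 4
  MUL R2, R3  → R2 = 2 * 4 = 8
Final: R2 = 8

8


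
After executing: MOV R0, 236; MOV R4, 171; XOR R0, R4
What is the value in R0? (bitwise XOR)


Register state trace:
  MOV R0, 236  → R0 = 236 (0b11101100)
  MOV R4, 171  → R4 = 171 (0b10101011)
  XOR R0, R4  → R0 = 236 XOR 171 = 71 (0b01000111)
Final: R0 = 71

71


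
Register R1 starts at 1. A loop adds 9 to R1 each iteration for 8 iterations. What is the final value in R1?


Starting value: R1 = 1
  Iter 1: R1 = 1 + 9 = 10
  Iter 2: R1 = 10 + 9 = 19
  Iter 3: R1 = 19 + 9 = 28
  Iter 4: R1 = 28 + 9 = 37
  Iter 5: R1 = 37 + 9 = 46
  Iter 6: R1 = 46 + 9 = 55
  Iter 7: R1 = 55 + 9 = 64
  Iter 8: R1 = 64 + 9 = 73
Final: R1 = 73

73


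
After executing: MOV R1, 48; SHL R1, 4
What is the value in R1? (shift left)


Register state trace:
  MOV R1, 48  → R1 = 48
  SHL R1, 4  → R1 = 48 << 4 = 48 * 2^4 = 768
Final: R1 = 768

768


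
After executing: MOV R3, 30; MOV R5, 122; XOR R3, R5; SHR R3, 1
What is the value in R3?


Register state trace:
  MOV R3, 30  → R3 = 30 (0b00011110)
  MOV R5, 122  → R5 = 122 (0b01111010)
  XOR R3, R5  → R3 = 30 XOR 122 = 100 (0b01100100)
  SHR R3, 1  → R3 = 100 >> 1 = 50
Final: R3 = 50

50


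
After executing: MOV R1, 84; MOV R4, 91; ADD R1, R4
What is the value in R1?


Register state trace:
  MOV R1, 84  → R1 = 84
  MOV R4, 91  → R4 = 91
  ADD R1, R4  → R1 = 84 + 91 = 175
Final: R1 = 175

175


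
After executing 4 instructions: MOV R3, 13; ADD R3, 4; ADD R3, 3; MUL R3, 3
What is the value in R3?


Register state trace:
  MOV R3, 13  → R3 = 13
  ADD R3, 4  → R3 = 13 + 4 = 17
  ADD R3, 3  → R3 = 17 + 3 = 20
  MUL R3, 3  → R3 = 20 * 3 = 60
Final: R3 = 60

60


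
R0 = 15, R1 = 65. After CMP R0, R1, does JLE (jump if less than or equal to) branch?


Trace:
  R0 = 15, R1 = 65
  CMP R0, R1  → compares 15 vs 65
  JLE checks: is 15 less than or equal to 65?
  15 < 65, so condition is true
Branch taken: Yes

Yes


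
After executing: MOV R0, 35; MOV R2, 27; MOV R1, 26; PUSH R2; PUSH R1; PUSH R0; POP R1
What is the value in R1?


Stack trace (top is rightmost):
  MOV R0, 35  → R0 = 35
  MOV R2, 27  → R2 = 27
  MOV R1, 26  → R1 = 26
  PUSH R2  → stack: [27]
  PUSH R1  → stack: [27, 26]
  PUSH R0  → stack: [27, 26, 35]
  POP R1  → R1 = 35, stack: [27, 26]
Final: R1 = 35

35


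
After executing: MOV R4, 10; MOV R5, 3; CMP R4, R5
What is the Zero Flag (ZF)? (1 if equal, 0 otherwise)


Register state trace:
  MOV R4, 10  → R4 = 10
  MOV R5, 3  → R5 = 3
  CMP R4, R5  → computes 10 - 3 = 7
  Result is nonzero, so values are not equal
ZF = 0

0


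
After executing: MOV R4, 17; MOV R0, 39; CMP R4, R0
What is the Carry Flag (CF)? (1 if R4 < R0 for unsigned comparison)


Register state trace:
  MOV R4, 17  → R4 = 17
  MOV R0, 39  → R0 = 39
  CMP R4, R0  → unsigned 17 - 39: borrow occurs
  17 < 39, so CF = 1
CF = 1

1


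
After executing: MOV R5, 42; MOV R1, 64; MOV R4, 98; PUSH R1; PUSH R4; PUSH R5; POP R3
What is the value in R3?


Stack trace (top is rightmost):
  MOV R5, 42  → R5 = 42
  MOV R1, 64  → R1 = 64
  MOV R4, 98  → R4 = 98
  PUSH R1  → stack: [64]
  PUSH R4  → stack: [64, 98]
  PUSH R5  → stack: [64, 98, 42]
  POP R3  → R3 = 42, stack: [64, 98]
Final: R3 = 42

42


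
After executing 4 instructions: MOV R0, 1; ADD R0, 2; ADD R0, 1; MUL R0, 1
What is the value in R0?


Register state trace:
  MOV R0, 1  → R0 = 1
  ADD R0, 2  → R0 = 1 + 2 = 3
  ADD R0, 1  → R0 = 3 + 1 = 4
  MUL R0, 1  → R0 = 4 * 1 = 4
Final: R0 = 4

4


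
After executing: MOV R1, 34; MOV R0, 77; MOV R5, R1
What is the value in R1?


Register state trace:
  MOV R1, 34  → R1 = 34
  MOV R0, 77  → R0 = 77
  MOV R5, R1  → R5 = 34
Final: R1 = 34

34


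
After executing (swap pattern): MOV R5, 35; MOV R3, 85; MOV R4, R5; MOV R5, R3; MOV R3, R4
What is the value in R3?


Register state trace (swap pattern):
  MOV R5, 35  → R5 = 35
  MOV R3, 85  → R3 = 85
  MOV R4, R5  → R4 = 35  (save R5)
  MOV R5, R3  → R5 = 85  (R5 gets R3's value)
  MOV R3, R4  → R3 = 35  (R3 gets saved value)
Final: R3 = 35

35


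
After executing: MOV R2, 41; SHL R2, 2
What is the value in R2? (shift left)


Register state trace:
  MOV R2, 41  → R2 = 41
  SHL R2, 2  → R2 = 41 << 2 = 41 * 2^2 = 164
Final: R2 = 164

164


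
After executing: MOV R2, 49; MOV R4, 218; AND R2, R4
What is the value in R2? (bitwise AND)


Register state trace:
  MOV R2, 49  → R2 = 49 (0b00110001)
  MOV R4, 218  → R4 = 218 (0b11011010)
  AND R2, R4  → R2 = 49 AND 218 = 16 (0b00010000)
Final: R2 = 16

16


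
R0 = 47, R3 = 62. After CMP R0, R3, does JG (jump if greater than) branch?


Trace:
  R0 = 47, R3 = 62
  CMP R0, R3  → compares 47 vs 62
  JG checks: is 47 greater than 62?
  47 < 62, so condition is false
Branch taken: No

No


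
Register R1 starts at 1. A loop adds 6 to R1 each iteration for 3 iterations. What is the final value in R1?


Starting value: R1 = 1
  Iter 1: R1 = 1 + 6 = 7
  Iter 2: R1 = 7 + 6 = 13
  Iter 3: R1 = 13 + 6 = 19
Final: R1 = 19

19


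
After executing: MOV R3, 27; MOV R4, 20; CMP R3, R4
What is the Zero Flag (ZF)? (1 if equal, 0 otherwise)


Register state trace:
  MOV R3, 27  → R3 = 27
  MOV R4, 20  → R4 = 20
  CMP R3, R4  → computes 27 - 20 = 7
  Result is nonzero, so values are not equal
ZF = 0

0


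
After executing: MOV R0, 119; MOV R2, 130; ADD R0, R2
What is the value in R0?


Register state trace:
  MOV R0, 119  → R0 = 119
  MOV R2, 130  → R2 = 130
  ADD R0, R2  → R0 = 119 + 130 = 249
Final: R0 = 249

249


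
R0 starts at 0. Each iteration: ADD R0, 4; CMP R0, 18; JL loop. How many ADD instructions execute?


Loop trace (R0 starts at 0, target 18, step 4):
  ADD #1: R0 = 0 + 4 = 4  → 4 < 18, loop
  ADD #2: R0 = 4 + 4 = 8  → 8 < 18, loop
  ADD #3: R0 = 8 + 4 = 12  → 12 < 18, loop
  ADD #4: R0 = 12 + 4 = 16  → 16 < 18, loop
  ADD #5: R0 = 16 + 4 = 20  → 20 >= 18, exit
Total ADD instructions: 5

5


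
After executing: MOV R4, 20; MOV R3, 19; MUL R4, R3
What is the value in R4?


Register state trace:
  MOV R4, 20  → R4 = 20
  MOV R3, 19  → R3 = 19
  MUL R4, R3  → R4 = 20 * 19 = 380
Final: R4 = 380

380


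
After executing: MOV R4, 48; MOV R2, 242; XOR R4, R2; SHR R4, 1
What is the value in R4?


Register state trace:
  MOV R4, 48  → R4 = 48 (0b00110000)
  MOV R2, 242  → R2 = 242 (0b11110010)
  XOR R4, R2  → R4 = 48 XOR 242 = 194 (0b11000010)
  SHR R4, 1  → R4 = 194 >> 1 = 97
Final: R4 = 97

97


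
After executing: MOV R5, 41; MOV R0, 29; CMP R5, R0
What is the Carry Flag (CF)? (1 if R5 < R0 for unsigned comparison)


Register state trace:
  MOV R5, 41  → R5 = 41
  MOV R0, 29  → R0 = 29
  CMP R5, R0  → unsigned 41 - 29: no borrow
  41 >= 29, so CF = 0
CF = 0

0


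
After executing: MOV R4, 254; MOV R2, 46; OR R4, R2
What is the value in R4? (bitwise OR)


Register state trace:
  MOV R4, 254  → R4 = 254 (0b11111110)
  MOV R2, 46  → R2 = 46 (0b00101110)
  OR R4, R2   → R4 = 254 OR 46 = 254 (0b11111110)
Final: R4 = 254

254


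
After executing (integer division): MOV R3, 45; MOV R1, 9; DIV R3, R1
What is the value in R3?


Register state trace:
  MOV R3, 45  → R3 = 45
  MOV R1, 9  → R1 = 9
  DIV R3, R1  → R3 = 45 // 9 = 5
Final: R3 = 5

5


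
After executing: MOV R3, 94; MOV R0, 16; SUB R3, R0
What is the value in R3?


Register state trace:
  MOV R3, 94  → R3 = 94
  MOV R0, 16  → R0 = 16
  SUB R3, R0  → R3 = 94 - 16 = 78
Final: R3 = 78

78


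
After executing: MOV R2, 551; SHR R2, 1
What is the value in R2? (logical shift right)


Register state trace:
  MOV R2, 551  → R2 = 551
  SHR R2, 1  → R2 = 551 >> 1 = 551 // 2^1 = 275
Final: R2 = 275

275


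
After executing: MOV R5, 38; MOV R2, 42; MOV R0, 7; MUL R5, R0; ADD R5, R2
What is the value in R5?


Register state trace:
  MOV R5, 38  → R5 = 38
  MOV R2, 42  → R2 = 42
  MOV R0, 7  → R0 = 7
  MUL R5, R0  → R5 = 38 * 7 = 266
  ADD R5, R2  → R5 = 266 + 42 = 308
Final: R5 = 308

308


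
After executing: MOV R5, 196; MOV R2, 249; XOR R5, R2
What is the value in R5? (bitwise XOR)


Register state trace:
  MOV R5, 196  → R5 = 196 (0b11000100)
  MOV R2, 249  → R2 = 249 (0b11111001)
  XOR R5, R2  → R5 = 196 XOR 249 = 61 (0b00111101)
Final: R5 = 61

61


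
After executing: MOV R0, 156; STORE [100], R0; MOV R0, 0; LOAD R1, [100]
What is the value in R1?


Register and memory trace:
  MOV R0, 156  → R0 = 156
  STORE [100], R0  → mem[100] = 156
  MOV R0, 0  → R0 = 0
  LOAD R1, [100]  → R1 = mem[100] = 156
Final: R1 = 156

156


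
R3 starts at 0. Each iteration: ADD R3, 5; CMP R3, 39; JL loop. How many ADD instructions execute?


Loop trace (R3 starts at 0, target 39, step 5):
  ADD #1: R3 = 0 + 5 = 5  → 5 < 39, loop
  ADD #2: R3 = 5 + 5 = 10  → 10 < 39, loop
  ADD #3: R3 = 10 + 5 = 15  → 15 < 39, loop
  ADD #4: R3 = 15 + 5 = 20  → 20 < 39, loop
  ADD #5: R3 = 20 + 5 = 25  → 25 < 39, loop
  ADD #6: R3 = 25 + 5 = 30  → 30 < 39, loop
  ADD #7: R3 = 30 + 5 = 35  → 35 < 39, loop
  ADD #8: R3 = 35 + 5 = 40  → 40 >= 39, exit
Total ADD instructions: 8

8


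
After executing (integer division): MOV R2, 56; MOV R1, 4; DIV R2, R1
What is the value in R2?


Register state trace:
  MOV R2, 56  → R2 = 56
  MOV R1, 4  → R1 = 4
  DIV R2, R1  → R2 = 56 // 4 = 14
Final: R2 = 14

14


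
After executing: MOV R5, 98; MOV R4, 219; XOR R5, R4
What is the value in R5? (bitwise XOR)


Register state trace:
  MOV R5, 98  → R5 = 98 (0b01100010)
  MOV R4, 219  → R4 = 219 (0b11011011)
  XOR R5, R4  → R5 = 98 XOR 219 = 185 (0b10111001)
Final: R5 = 185

185


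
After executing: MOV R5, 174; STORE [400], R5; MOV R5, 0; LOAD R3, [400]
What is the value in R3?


Register and memory trace:
  MOV R5, 174  → R5 = 174
  STORE [400], R5  → mem[400] = 174
  MOV R5, 0  → R5 = 0
  LOAD R3, [400]  → R3 = mem[400] = 174
Final: R3 = 174

174


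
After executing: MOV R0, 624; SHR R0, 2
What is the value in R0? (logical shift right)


Register state trace:
  MOV R0, 624  → R0 = 624
  SHR R0, 2  → R0 = 624 >> 2 = 624 // 2^2 = 156
Final: R0 = 156

156


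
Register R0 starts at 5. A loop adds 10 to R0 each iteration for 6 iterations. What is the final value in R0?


Starting value: R0 = 5
  Iter 1: R0 = 5 + 10 = 15
  Iter 2: R0 = 15 + 10 = 25
  Iter 3: R0 = 25 + 10 = 35
  Iter 4: R0 = 35 + 10 = 45
  Iter 5: R0 = 45 + 10 = 55
  Iter 6: R0 = 55 + 10 = 65
Final: R0 = 65

65


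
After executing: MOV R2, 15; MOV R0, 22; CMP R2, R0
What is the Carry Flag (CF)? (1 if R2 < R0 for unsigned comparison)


Register state trace:
  MOV R2, 15  → R2 = 15
  MOV R0, 22  → R0 = 22
  CMP R2, R0  → unsigned 15 - 22: borrow occurs
  15 < 22, so CF = 1
CF = 1

1


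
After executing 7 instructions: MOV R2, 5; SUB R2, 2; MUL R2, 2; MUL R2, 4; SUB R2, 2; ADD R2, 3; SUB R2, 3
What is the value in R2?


Register state trace:
  MOV R2, 5  → R2 = 5
  SUB R2, 2  → R2 = 5 - 2 = 3
  MUL R2, 2  → R2 = 3 * 2 = 6
  MUL R2, 4  → R2 = 6 * 4 = 24
  SUB R2, 2  → R2 = 24 - 2 = 22
  ADD R2, 3  → R2 = 22 + 3 = 25
  SUB R2, 3  → R2 = 25 - 3 = 22
Final: R2 = 22

22


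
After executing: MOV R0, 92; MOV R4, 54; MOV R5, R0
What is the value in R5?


Register state trace:
  MOV R0, 92  → R0 = 92
  MOV R4, 54  → R4 = 54
  MOV R5, R0  → R5 = 92
Final: R5 = 92

92


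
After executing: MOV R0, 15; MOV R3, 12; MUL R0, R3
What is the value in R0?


Register state trace:
  MOV R0, 15  → R0 = 15
  MOV R3, 12  → R3 = 12
  MUL R0, R3  → R0 = 15 * 12 = 180
Final: R0 = 180

180


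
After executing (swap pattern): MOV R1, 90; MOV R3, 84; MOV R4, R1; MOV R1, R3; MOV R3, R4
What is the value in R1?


Register state trace (swap pattern):
  MOV R1, 90  → R1 = 90
  MOV R3, 84  → R3 = 84
  MOV R4, R1  → R4 = 90  (save R1)
  MOV R1, R3  → R1 = 84  (R1 gets R3's value)
  MOV R3, R4  → R3 = 90  (R3 gets saved value)
Final: R1 = 84

84


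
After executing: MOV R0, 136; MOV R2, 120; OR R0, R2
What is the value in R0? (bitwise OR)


Register state trace:
  MOV R0, 136  → R0 = 136 (0b10001000)
  MOV R2, 120  → R2 = 120 (0b01111000)
  OR R0, R2   → R0 = 136 OR 120 = 248 (0b11111000)
Final: R0 = 248

248


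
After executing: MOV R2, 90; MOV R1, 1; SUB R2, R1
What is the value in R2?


Register state trace:
  MOV R2, 90  → R2 = 90
  MOV R1, 1  → R1 = 1
  SUB R2, R1  → R2 = 90 - 1 = 89
Final: R2 = 89

89


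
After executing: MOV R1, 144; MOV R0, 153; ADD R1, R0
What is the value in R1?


Register state trace:
  MOV R1, 144  → R1 = 144
  MOV R0, 153  → R0 = 153
  ADD R1, R0  → R1 = 144 + 153 = 297
Final: R1 = 297

297


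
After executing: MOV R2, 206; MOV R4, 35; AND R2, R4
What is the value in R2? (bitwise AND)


Register state trace:
  MOV R2, 206  → R2 = 206 (0b11001110)
  MOV R4, 35  → R4 = 35 (0b00100011)
  AND R2, R4  → R2 = 206 AND 35 = 2 (0b00000010)
Final: R2 = 2

2


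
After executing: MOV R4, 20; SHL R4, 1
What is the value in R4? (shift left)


Register state trace:
  MOV R4, 20  → R4 = 20
  SHL R4, 1  → R4 = 20 << 1 = 20 * 2^1 = 40
Final: R4 = 40

40


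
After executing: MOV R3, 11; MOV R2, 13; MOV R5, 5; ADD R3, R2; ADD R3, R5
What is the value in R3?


Register state trace:
  MOV R3, 11  → R3 = 11
  MOV R2, 13  → R2 = 13
  MOV R5, 5  → R5 = 5
  ADD R3, R2  → R3 = 11 + 13 = 24
  ADD R3, R5  → R3 = 24 + 5 = 29
Final: R3 = 29

29


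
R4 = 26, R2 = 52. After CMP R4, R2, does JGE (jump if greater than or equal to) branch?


Trace:
  R4 = 26, R2 = 52
  CMP R4, R2  → compares 26 vs 52
  JGE checks: is 26 greater than or equal to 52?
  26 < 52, so condition is false
Branch taken: No

No


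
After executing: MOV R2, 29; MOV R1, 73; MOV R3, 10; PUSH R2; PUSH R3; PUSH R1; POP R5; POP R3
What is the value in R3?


Stack trace (top is rightmost):
  MOV R2, 29  → R2 = 29
  MOV R1, 73  → R1 = 73
  MOV R3, 10  → R3 = 10
  PUSH R2  → stack: [29]
  PUSH R3  → stack: [29, 10]
  PUSH R1  → stack: [29, 10, 73]
  POP R5  → R5 = 73, stack: [29, 10]
  POP R3  → R3 = 10, stack: [29]
Final: R3 = 10

10


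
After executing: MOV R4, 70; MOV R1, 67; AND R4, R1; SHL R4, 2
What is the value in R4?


Register state trace:
  MOV R4, 70  → R4 = 70 (0b01000110)
  MOV R1, 67  → R1 = 67 (0b01000011)
  AND R4, R1  → R4 = 70 AND 67 = 66 (0b01000010)
  SHL R4, 2  → R4 = 66 << 2 = 264
Final: R4 = 264

264


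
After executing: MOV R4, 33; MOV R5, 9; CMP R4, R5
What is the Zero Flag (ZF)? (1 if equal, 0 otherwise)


Register state trace:
  MOV R4, 33  → R4 = 33
  MOV R5, 9  → R5 = 9
  CMP R4, R5  → computes 33 - 9 = 24
  Result is nonzero, so values are not equal
ZF = 0

0


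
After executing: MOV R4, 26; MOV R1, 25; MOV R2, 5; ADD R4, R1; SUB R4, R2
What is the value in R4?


Register state trace:
  MOV R4, 26  → R4 = 26
  MOV R1, 25  → R1 = 25
  MOV R2, 5  → R2 = 5
  ADD R4, R1  → R4 = 26 + 25 = 51
  SUB R4, R2  → R4 = 51 - 5 = 46
Final: R4 = 46

46


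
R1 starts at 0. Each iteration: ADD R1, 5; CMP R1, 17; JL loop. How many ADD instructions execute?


Loop trace (R1 starts at 0, target 17, step 5):
  ADD #1: R1 = 0 + 5 = 5  → 5 < 17, loop
  ADD #2: R1 = 5 + 5 = 10  → 10 < 17, loop
  ADD #3: R1 = 10 + 5 = 15  → 15 < 17, loop
  ADD #4: R1 = 15 + 5 = 20  → 20 >= 17, exit
Total ADD instructions: 4

4


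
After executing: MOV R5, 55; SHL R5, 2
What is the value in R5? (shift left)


Register state trace:
  MOV R5, 55  → R5 = 55
  SHL R5, 2  → R5 = 55 << 2 = 55 * 2^2 = 220
Final: R5 = 220

220


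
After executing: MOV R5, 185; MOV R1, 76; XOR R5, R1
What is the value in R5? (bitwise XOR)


Register state trace:
  MOV R5, 185  → R5 = 185 (0b10111001)
  MOV R1, 76  → R1 = 76 (0b01001100)
  XOR R5, R1  → R5 = 185 XOR 76 = 245 (0b11110101)
Final: R5 = 245

245


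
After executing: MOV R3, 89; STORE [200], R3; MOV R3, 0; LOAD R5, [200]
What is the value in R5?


Register and memory trace:
  MOV R3, 89  → R3 = 89
  STORE [200], R3  → mem[200] = 89
  MOV R3, 0  → R3 = 0
  LOAD R5, [200]  → R5 = mem[200] = 89
Final: R5 = 89

89


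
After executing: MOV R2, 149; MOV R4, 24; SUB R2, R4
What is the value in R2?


Register state trace:
  MOV R2, 149  → R2 = 149
  MOV R4, 24  → R4 = 24
  SUB R2, R4  → R2 = 149 - 24 = 125
Final: R2 = 125

125


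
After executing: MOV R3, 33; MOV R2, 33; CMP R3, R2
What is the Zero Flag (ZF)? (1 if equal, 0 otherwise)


Register state trace:
  MOV R3, 33  → R3 = 33
  MOV R2, 33  → R2 = 33
  CMP R3, R2  → computes 33 - 33 = 0
  Result is zero, so values are equal
ZF = 1

1


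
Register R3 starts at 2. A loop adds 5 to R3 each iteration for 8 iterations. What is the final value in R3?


Starting value: R3 = 2
  Iter 1: R3 = 2 + 5 = 7
  Iter 2: R3 = 7 + 5 = 12
  Iter 3: R3 = 12 + 5 = 17
  Iter 4: R3 = 17 + 5 = 22
  Iter 5: R3 = 22 + 5 = 27
  Iter 6: R3 = 27 + 5 = 32
  Iter 7: R3 = 32 + 5 = 37
  Iter 8: R3 = 37 + 5 = 42
Final: R3 = 42

42


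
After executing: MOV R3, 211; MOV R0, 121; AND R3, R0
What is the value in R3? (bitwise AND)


Register state trace:
  MOV R3, 211  → R3 = 211 (0b11010011)
  MOV R0, 121  → R0 = 121 (0b01111001)
  AND R3, R0  → R3 = 211 AND 121 = 81 (0b01010001)
Final: R3 = 81

81


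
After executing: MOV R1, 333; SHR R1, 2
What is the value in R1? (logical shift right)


Register state trace:
  MOV R1, 333  → R1 = 333
  SHR R1, 2  → R1 = 333 >> 2 = 333 // 2^2 = 83
Final: R1 = 83

83


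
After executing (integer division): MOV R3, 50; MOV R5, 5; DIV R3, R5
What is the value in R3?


Register state trace:
  MOV R3, 50  → R3 = 50
  MOV R5, 5  → R5 = 5
  DIV R3, R5  → R3 = 50 // 5 = 10
Final: R3 = 10

10


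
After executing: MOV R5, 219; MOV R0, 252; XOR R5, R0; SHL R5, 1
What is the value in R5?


Register state trace:
  MOV R5, 219  → R5 = 219 (0b11011011)
  MOV R0, 252  → R0 = 252 (0b11111100)
  XOR R5, R0  → R5 = 219 XOR 252 = 39 (0b00100111)
  SHL R5, 1  → R5 = 39 << 1 = 78
Final: R5 = 78

78


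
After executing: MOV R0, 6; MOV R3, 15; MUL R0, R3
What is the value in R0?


Register state trace:
  MOV R0, 6  → R0 = 6
  MOV R3, 15  → R3 = 15
  MUL R0, R3  → R0 = 6 * 15 = 90
Final: R0 = 90

90


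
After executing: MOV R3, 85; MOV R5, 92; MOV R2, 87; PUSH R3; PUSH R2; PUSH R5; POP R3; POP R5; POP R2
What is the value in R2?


Stack trace (top is rightmost):
  MOV R3, 85  → R3 = 85
  MOV R5, 92  → R5 = 92
  MOV R2, 87  → R2 = 87
  PUSH R3  → stack: [85]
  PUSH R2  → stack: [85, 87]
  PUSH R5  → stack: [85, 87, 92]
  POP R3  → R3 = 92, stack: [85, 87]
  POP R5  → R5 = 87, stack: [85]
  POP R2  → R2 = 85, stack: []
Final: R2 = 85

85


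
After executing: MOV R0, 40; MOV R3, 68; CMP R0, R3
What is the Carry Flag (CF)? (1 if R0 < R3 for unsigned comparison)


Register state trace:
  MOV R0, 40  → R0 = 40
  MOV R3, 68  → R3 = 68
  CMP R0, R3  → unsigned 40 - 68: borrow occurs
  40 < 68, so CF = 1
CF = 1

1


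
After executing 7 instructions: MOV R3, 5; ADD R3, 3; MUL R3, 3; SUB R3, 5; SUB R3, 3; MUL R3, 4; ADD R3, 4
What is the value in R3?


Register state trace:
  MOV R3, 5  → R3 = 5
  ADD R3, 3  → R3 = 5 + 3 = 8
  MUL R3, 3  → R3 = 8 * 3 = 24
  SUB R3, 5  → R3 = 24 - 5 = 19
  SUB R3, 3  → R3 = 19 - 3 = 16
  MUL R3, 4  → R3 = 16 * 4 = 64
  ADD R3, 4  → R3 = 64 + 4 = 68
Final: R3 = 68

68


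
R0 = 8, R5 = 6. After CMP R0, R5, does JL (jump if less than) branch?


Trace:
  R0 = 8, R5 = 6
  CMP R0, R5  → compares 8 vs 6
  JL checks: is 8 less than 6?
  8 > 6, so condition is false
Branch taken: No

No


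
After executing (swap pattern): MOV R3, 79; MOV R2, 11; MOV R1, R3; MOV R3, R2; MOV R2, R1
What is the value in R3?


Register state trace (swap pattern):
  MOV R3, 79  → R3 = 79
  MOV R2, 11  → R2 = 11
  MOV R1, R3  → R1 = 79  (save R3)
  MOV R3, R2  → R3 = 11  (R3 gets R2's value)
  MOV R2, R1  → R2 = 79  (R2 gets saved value)
Final: R3 = 11

11


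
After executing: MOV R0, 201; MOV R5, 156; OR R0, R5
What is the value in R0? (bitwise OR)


Register state trace:
  MOV R0, 201  → R0 = 201 (0b11001001)
  MOV R5, 156  → R5 = 156 (0b10011100)
  OR R0, R5   → R0 = 201 OR 156 = 221 (0b11011101)
Final: R0 = 221

221


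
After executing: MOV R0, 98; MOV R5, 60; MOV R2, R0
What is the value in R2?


Register state trace:
  MOV R0, 98  → R0 = 98
  MOV R5, 60  → R5 = 60
  MOV R2, R0  → R2 = 98
Final: R2 = 98

98


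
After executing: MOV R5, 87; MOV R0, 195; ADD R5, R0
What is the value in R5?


Register state trace:
  MOV R5, 87  → R5 = 87
  MOV R0, 195  → R0 = 195
  ADD R5, R0  → R5 = 87 + 195 = 282
Final: R5 = 282

282


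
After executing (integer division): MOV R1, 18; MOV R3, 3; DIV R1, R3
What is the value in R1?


Register state trace:
  MOV R1, 18  → R1 = 18
  MOV R3, 3  → R3 = 3
  DIV R1, R3  → R1 = 18 // 3 = 6
Final: R1 = 6

6


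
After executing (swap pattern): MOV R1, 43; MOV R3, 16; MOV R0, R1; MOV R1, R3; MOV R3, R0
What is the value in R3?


Register state trace (swap pattern):
  MOV R1, 43  → R1 = 43
  MOV R3, 16  → R3 = 16
  MOV R0, R1  → R0 = 43  (save R1)
  MOV R1, R3  → R1 = 16  (R1 gets R3's value)
  MOV R3, R0  → R3 = 43  (R3 gets saved value)
Final: R3 = 43

43


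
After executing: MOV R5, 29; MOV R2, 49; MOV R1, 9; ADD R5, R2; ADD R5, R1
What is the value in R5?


Register state trace:
  MOV R5, 29  → R5 = 29
  MOV R2, 49  → R2 = 49
  MOV R1, 9  → R1 = 9
  ADD R5, R2  → R5 = 29 + 49 = 78
  ADD R5, R1  → R5 = 78 + 9 = 87
Final: R5 = 87

87


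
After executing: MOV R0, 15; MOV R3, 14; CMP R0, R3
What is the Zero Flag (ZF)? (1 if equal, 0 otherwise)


Register state trace:
  MOV R0, 15  → R0 = 15
  MOV R3, 14  → R3 = 14
  CMP R0, R3  → computes 15 - 14 = 1
  Result is nonzero, so values are not equal
ZF = 0

0


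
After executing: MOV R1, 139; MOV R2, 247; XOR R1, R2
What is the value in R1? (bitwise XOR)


Register state trace:
  MOV R1, 139  → R1 = 139 (0b10001011)
  MOV R2, 247  → R2 = 247 (0b11110111)
  XOR R1, R2  → R1 = 139 XOR 247 = 124 (0b01111100)
Final: R1 = 124

124


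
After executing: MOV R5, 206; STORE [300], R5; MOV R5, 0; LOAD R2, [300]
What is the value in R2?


Register and memory trace:
  MOV R5, 206  → R5 = 206
  STORE [300], R5  → mem[300] = 206
  MOV R5, 0  → R5 = 0
  LOAD R2, [300]  → R2 = mem[300] = 206
Final: R2 = 206

206


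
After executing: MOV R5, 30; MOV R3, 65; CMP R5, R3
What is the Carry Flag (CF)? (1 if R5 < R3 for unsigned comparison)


Register state trace:
  MOV R5, 30  → R5 = 30
  MOV R3, 65  → R3 = 65
  CMP R5, R3  → unsigned 30 - 65: borrow occurs
  30 < 65, so CF = 1
CF = 1

1


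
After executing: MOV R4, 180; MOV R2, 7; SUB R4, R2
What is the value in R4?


Register state trace:
  MOV R4, 180  → R4 = 180
  MOV R2, 7  → R2 = 7
  SUB R4, R2  → R4 = 180 - 7 = 173
Final: R4 = 173

173


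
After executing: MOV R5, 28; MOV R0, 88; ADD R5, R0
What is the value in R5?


Register state trace:
  MOV R5, 28  → R5 = 28
  MOV R0, 88  → R0 = 88
  ADD R5, R0  → R5 = 28 + 88 = 116
Final: R5 = 116

116


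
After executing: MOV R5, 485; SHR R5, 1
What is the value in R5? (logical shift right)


Register state trace:
  MOV R5, 485  → R5 = 485
  SHR R5, 1  → R5 = 485 >> 1 = 485 // 2^1 = 242
Final: R5 = 242

242


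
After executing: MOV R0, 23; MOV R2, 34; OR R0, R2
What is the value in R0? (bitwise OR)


Register state trace:
  MOV R0, 23  → R0 = 23 (0b00010111)
  MOV R2, 34  → R2 = 34 (0b00100010)
  OR R0, R2   → R0 = 23 OR 34 = 55 (0b00110111)
Final: R0 = 55

55


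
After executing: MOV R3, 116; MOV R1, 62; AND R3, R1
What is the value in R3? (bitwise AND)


Register state trace:
  MOV R3, 116  → R3 = 116 (0b01110100)
  MOV R1, 62  → R1 = 62 (0b00111110)
  AND R3, R1  → R3 = 116 AND 62 = 52 (0b00110100)
Final: R3 = 52

52


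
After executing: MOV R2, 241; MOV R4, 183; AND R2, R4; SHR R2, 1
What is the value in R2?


Register state trace:
  MOV R2, 241  → R2 = 241 (0b11110001)
  MOV R4, 183  → R4 = 183 (0b10110111)
  AND R2, R4  → R2 = 241 AND 183 = 177 (0b10110001)
  SHR R2, 1  → R2 = 177 >> 1 = 88
Final: R2 = 88

88


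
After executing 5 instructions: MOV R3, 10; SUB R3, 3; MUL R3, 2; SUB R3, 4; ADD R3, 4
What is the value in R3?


Register state trace:
  MOV R3, 10  → R3 = 10
  SUB R3, 3  → R3 = 10 - 3 = 7
  MUL R3, 2  → R3 = 7 * 2 = 14
  SUB R3, 4  → R3 = 14 - 4 = 10
  ADD R3, 4  → R3 = 10 + 4 = 14
Final: R3 = 14

14


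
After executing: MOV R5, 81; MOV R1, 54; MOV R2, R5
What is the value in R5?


Register state trace:
  MOV R5, 81  → R5 = 81
  MOV R1, 54  → R1 = 54
  MOV R2, R5  → R2 = 81
Final: R5 = 81

81


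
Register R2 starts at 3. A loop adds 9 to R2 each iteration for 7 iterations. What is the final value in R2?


Starting value: R2 = 3
  Iter 1: R2 = 3 + 9 = 12
  Iter 2: R2 = 12 + 9 = 21
  Iter 3: R2 = 21 + 9 = 30
  Iter 4: R2 = 30 + 9 = 39
  Iter 5: R2 = 39 + 9 = 48
  Iter 6: R2 = 48 + 9 = 57
  Iter 7: R2 = 57 + 9 = 66
Final: R2 = 66

66


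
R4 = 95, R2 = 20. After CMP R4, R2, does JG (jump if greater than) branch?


Trace:
  R4 = 95, R2 = 20
  CMP R4, R2  → compares 95 vs 20
  JG checks: is 95 greater than 20?
  95 > 20, so condition is true
Branch taken: Yes

Yes


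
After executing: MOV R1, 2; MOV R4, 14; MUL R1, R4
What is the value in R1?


Register state trace:
  MOV R1, 2  → R1 = 2
  MOV R4, 14  → R4 = 14
  MUL R1, R4  → R1 = 2 * 14 = 28
Final: R1 = 28

28


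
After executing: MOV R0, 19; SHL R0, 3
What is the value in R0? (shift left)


Register state trace:
  MOV R0, 19  → R0 = 19
  SHL R0, 3  → R0 = 19 << 3 = 19 * 2^3 = 152
Final: R0 = 152

152


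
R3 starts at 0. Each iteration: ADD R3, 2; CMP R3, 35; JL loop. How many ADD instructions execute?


Loop trace (R3 starts at 0, target 35, step 2):
  ADD #1: R3 = 0 + 2 = 2  → 2 < 35, loop
  ADD #2: R3 = 2 + 2 = 4  → 4 < 35, loop
  ADD #3: R3 = 4 + 2 = 6  → 6 < 35, loop
  ADD #4: R3 = 6 + 2 = 8  → 8 < 35, loop
  ADD #5: R3 = 8 + 2 = 10  → 10 < 35, loop
  ADD #6: R3 = 10 + 2 = 12  → 12 < 35, loop
  ADD #7: R3 = 12 + 2 = 14  → 14 < 35, loop
  ADD #8: R3 = 14 + 2 = 16  → 16 < 35, loop
  ADD #9: R3 = 16 + 2 = 18  → 18 < 35, loop
  ADD #10: R3 = 18 + 2 = 20  → 20 < 35, loop
  ADD #11: R3 = 20 + 2 = 22  → 22 < 35, loop
  ADD #12: R3 = 22 + 2 = 24  → 24 < 35, loop
  ADD #13: R3 = 24 + 2 = 26  → 26 < 35, loop
  ADD #14: R3 = 26 + 2 = 28  → 28 < 35, loop
  ADD #15: R3 = 28 + 2 = 30  → 30 < 35, loop
  ADD #16: R3 = 30 + 2 = 32  → 32 < 35, loop
  ADD #17: R3 = 32 + 2 = 34  → 34 < 35, loop
  ADD #18: R3 = 34 + 2 = 36  → 36 >= 35, exit
Total ADD instructions: 18

18


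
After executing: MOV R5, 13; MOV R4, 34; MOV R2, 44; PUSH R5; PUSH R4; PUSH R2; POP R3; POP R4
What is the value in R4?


Stack trace (top is rightmost):
  MOV R5, 13  → R5 = 13
  MOV R4, 34  → R4 = 34
  MOV R2, 44  → R2 = 44
  PUSH R5  → stack: [13]
  PUSH R4  → stack: [13, 34]
  PUSH R2  → stack: [13, 34, 44]
  POP R3  → R3 = 44, stack: [13, 34]
  POP R4  → R4 = 34, stack: [13]
Final: R4 = 34

34


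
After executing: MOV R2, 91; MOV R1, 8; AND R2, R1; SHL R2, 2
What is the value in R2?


Register state trace:
  MOV R2, 91  → R2 = 91 (0b01011011)
  MOV R1, 8  → R1 = 8 (0b00001000)
  AND R2, R1  → R2 = 91 AND 8 = 8 (0b00001000)
  SHL R2, 2  → R2 = 8 << 2 = 32
Final: R2 = 32

32


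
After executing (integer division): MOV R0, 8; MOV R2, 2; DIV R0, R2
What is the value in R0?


Register state trace:
  MOV R0, 8  → R0 = 8
  MOV R2, 2  → R2 = 2
  DIV R0, R2  → R0 = 8 // 2 = 4
Final: R0 = 4

4


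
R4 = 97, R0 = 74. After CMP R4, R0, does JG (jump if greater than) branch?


Trace:
  R4 = 97, R0 = 74
  CMP R4, R0  → compares 97 vs 74
  JG checks: is 97 greater than 74?
  97 > 74, so condition is true
Branch taken: Yes

Yes


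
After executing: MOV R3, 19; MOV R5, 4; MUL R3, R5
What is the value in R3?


Register state trace:
  MOV R3, 19  → R3 = 19
  MOV R5, 4  → R5 = 4
  MUL R3, R5  → R3 = 19 * 4 = 76
Final: R3 = 76

76


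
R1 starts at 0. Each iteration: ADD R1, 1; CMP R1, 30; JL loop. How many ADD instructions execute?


Loop trace (R1 starts at 0, target 30, step 1):
  ADD #1: R1 = 0 + 1 = 1  → 1 < 30, loop
  ADD #2: R1 = 1 + 1 = 2  → 2 < 30, loop
  ADD #3: R1 = 2 + 1 = 3  → 3 < 30, loop
  ADD #4: R1 = 3 + 1 = 4  → 4 < 30, loop
  ADD #5: R1 = 4 + 1 = 5  → 5 < 30, loop
  ADD #6: R1 = 5 + 1 = 6  → 6 < 30, loop
  ADD #7: R1 = 6 + 1 = 7  → 7 < 30, loop
  ADD #8: R1 = 7 + 1 = 8  → 8 < 30, loop
  ADD #9: R1 = 8 + 1 = 9  → 9 < 30, loop
  ADD #10: R1 = 9 + 1 = 10  → 10 < 30, loop
  ADD #11: R1 = 10 + 1 = 11  → 11 < 30, loop
  ADD #12: R1 = 11 + 1 = 12  → 12 < 30, loop
  ADD #13: R1 = 12 + 1 = 13  → 13 < 30, loop
  ADD #14: R1 = 13 + 1 = 14  → 14 < 30, loop
  ADD #15: R1 = 14 + 1 = 15  → 15 < 30, loop
  ADD #16: R1 = 15 + 1 = 16  → 16 < 30, loop
  ADD #17: R1 = 16 + 1 = 17  → 17 < 30, loop
  ADD #18: R1 = 17 + 1 = 18  → 18 < 30, loop
  ADD #19: R1 = 18 + 1 = 19  → 19 < 30, loop
  ADD #20: R1 = 19 + 1 = 20  → 20 < 30, loop
  ADD #21: R1 = 20 + 1 = 21  → 21 < 30, loop
  ADD #22: R1 = 21 + 1 = 22  → 22 < 30, loop
  ADD #23: R1 = 22 + 1 = 23  → 23 < 30, loop
  ADD #24: R1 = 23 + 1 = 24  → 24 < 30, loop
  ADD #25: R1 = 24 + 1 = 25  → 25 < 30, loop
  ADD #26: R1 = 25 + 1 = 26  → 26 < 30, loop
  ADD #27: R1 = 26 + 1 = 27  → 27 < 30, loop
  ADD #28: R1 = 27 + 1 = 28  → 28 < 30, loop
  ADD #29: R1 = 28 + 1 = 29  → 29 < 30, loop
  ADD #30: R1 = 29 + 1 = 30  → 30 >= 30, exit
Total ADD instructions: 30

30


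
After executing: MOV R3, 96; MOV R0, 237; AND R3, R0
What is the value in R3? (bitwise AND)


Register state trace:
  MOV R3, 96  → R3 = 96 (0b01100000)
  MOV R0, 237  → R0 = 237 (0b11101101)
  AND R3, R0  → R3 = 96 AND 237 = 96 (0b01100000)
Final: R3 = 96

96


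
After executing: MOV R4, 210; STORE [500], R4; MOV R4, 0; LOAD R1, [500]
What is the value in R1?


Register and memory trace:
  MOV R4, 210  → R4 = 210
  STORE [500], R4  → mem[500] = 210
  MOV R4, 0  → R4 = 0
  LOAD R1, [500]  → R1 = mem[500] = 210
Final: R1 = 210

210


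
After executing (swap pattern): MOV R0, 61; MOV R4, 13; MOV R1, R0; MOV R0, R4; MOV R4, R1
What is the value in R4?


Register state trace (swap pattern):
  MOV R0, 61  → R0 = 61
  MOV R4, 13  → R4 = 13
  MOV R1, R0  → R1 = 61  (save R0)
  MOV R0, R4  → R0 = 13  (R0 gets R4's value)
  MOV R4, R1  → R4 = 61  (R4 gets saved value)
Final: R4 = 61

61


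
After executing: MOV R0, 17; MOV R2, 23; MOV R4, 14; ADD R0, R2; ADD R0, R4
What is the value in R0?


Register state trace:
  MOV R0, 17  → R0 = 17
  MOV R2, 23  → R2 = 23
  MOV R4, 14  → R4 = 14
  ADD R0, R2  → R0 = 17 + 23 = 40
  ADD R0, R4  → R0 = 40 + 14 = 54
Final: R0 = 54

54


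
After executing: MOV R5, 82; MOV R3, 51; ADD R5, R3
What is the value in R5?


Register state trace:
  MOV R5, 82  → R5 = 82
  MOV R3, 51  → R3 = 51
  ADD R5, R3  → R5 = 82 + 51 = 133
Final: R5 = 133

133


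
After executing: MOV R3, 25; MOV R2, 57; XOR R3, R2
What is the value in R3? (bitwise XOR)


Register state trace:
  MOV R3, 25  → R3 = 25 (0b00011001)
  MOV R2, 57  → R2 = 57 (0b00111001)
  XOR R3, R2  → R3 = 25 XOR 57 = 32 (0b00100000)
Final: R3 = 32

32


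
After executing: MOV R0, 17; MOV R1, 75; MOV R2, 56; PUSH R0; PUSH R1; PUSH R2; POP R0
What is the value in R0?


Stack trace (top is rightmost):
  MOV R0, 17  → R0 = 17
  MOV R1, 75  → R1 = 75
  MOV R2, 56  → R2 = 56
  PUSH R0  → stack: [17]
  PUSH R1  → stack: [17, 75]
  PUSH R2  → stack: [17, 75, 56]
  POP R0  → R0 = 56, stack: [17, 75]
Final: R0 = 56

56


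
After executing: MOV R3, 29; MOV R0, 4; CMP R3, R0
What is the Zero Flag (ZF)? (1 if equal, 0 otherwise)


Register state trace:
  MOV R3, 29  → R3 = 29
  MOV R0, 4  → R0 = 4
  CMP R3, R0  → computes 29 - 4 = 25
  Result is nonzero, so values are not equal
ZF = 0

0


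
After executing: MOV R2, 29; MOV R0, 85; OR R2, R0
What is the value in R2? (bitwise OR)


Register state trace:
  MOV R2, 29  → R2 = 29 (0b00011101)
  MOV R0, 85  → R0 = 85 (0b01010101)
  OR R2, R0   → R2 = 29 OR 85 = 93 (0b01011101)
Final: R2 = 93

93


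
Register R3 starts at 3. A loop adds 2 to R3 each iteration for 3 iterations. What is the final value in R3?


Starting value: R3 = 3
  Iter 1: R3 = 3 + 2 = 5
  Iter 2: R3 = 5 + 2 = 7
  Iter 3: R3 = 7 + 2 = 9
Final: R3 = 9

9


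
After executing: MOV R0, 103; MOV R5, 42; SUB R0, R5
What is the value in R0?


Register state trace:
  MOV R0, 103  → R0 = 103
  MOV R5, 42  → R5 = 42
  SUB R0, R5  → R0 = 103 - 42 = 61
Final: R0 = 61

61


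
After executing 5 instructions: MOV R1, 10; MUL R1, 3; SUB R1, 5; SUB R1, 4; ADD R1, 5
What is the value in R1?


Register state trace:
  MOV R1, 10  → R1 = 10
  MUL R1, 3  → R1 = 10 * 3 = 30
  SUB R1, 5  → R1 = 30 - 5 = 25
  SUB R1, 4  → R1 = 25 - 4 = 21
  ADD R1, 5  → R1 = 21 + 5 = 26
Final: R1 = 26

26


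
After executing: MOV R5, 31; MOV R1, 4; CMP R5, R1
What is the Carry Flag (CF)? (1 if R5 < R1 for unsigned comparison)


Register state trace:
  MOV R5, 31  → R5 = 31
  MOV R1, 4  → R1 = 4
  CMP R5, R1  → unsigned 31 - 4: no borrow
  31 >= 4, so CF = 0
CF = 0

0


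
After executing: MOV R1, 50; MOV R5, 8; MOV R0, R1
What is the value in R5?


Register state trace:
  MOV R1, 50  → R1 = 50
  MOV R5, 8  → R5 = 8
  MOV R0, R1  → R0 = 50
Final: R5 = 8

8


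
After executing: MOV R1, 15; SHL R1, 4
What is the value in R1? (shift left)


Register state trace:
  MOV R1, 15  → R1 = 15
  SHL R1, 4  → R1 = 15 << 4 = 15 * 2^4 = 240
Final: R1 = 240

240


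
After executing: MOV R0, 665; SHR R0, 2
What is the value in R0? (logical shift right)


Register state trace:
  MOV R0, 665  → R0 = 665
  SHR R0, 2  → R0 = 665 >> 2 = 665 // 2^2 = 166
Final: R0 = 166

166


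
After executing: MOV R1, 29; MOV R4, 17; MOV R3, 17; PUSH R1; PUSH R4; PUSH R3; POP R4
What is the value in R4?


Stack trace (top is rightmost):
  MOV R1, 29  → R1 = 29
  MOV R4, 17  → R4 = 17
  MOV R3, 17  → R3 = 17
  PUSH R1  → stack: [29]
  PUSH R4  → stack: [29, 17]
  PUSH R3  → stack: [29, 17, 17]
  POP R4  → R4 = 17, stack: [29, 17]
Final: R4 = 17

17


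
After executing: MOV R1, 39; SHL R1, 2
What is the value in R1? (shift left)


Register state trace:
  MOV R1, 39  → R1 = 39
  SHL R1, 2  → R1 = 39 << 2 = 39 * 2^2 = 156
Final: R1 = 156

156


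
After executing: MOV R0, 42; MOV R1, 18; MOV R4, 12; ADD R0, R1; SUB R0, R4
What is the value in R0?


Register state trace:
  MOV R0, 42  → R0 = 42
  MOV R1, 18  → R1 = 18
  MOV R4, 12  → R4 = 12
  ADD R0, R1  → R0 = 42 + 18 = 60
  SUB R0, R4  → R0 = 60 - 12 = 48
Final: R0 = 48

48


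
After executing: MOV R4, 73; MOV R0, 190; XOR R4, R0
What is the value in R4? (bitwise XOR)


Register state trace:
  MOV R4, 73  → R4 = 73 (0b01001001)
  MOV R0, 190  → R0 = 190 (0b10111110)
  XOR R4, R0  → R4 = 73 XOR 190 = 247 (0b11110111)
Final: R4 = 247

247


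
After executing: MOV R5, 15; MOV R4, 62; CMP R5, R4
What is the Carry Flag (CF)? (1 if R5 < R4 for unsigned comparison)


Register state trace:
  MOV R5, 15  → R5 = 15
  MOV R4, 62  → R4 = 62
  CMP R5, R4  → unsigned 15 - 62: borrow occurs
  15 < 62, so CF = 1
CF = 1

1


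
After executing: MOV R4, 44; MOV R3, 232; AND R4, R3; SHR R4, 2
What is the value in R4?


Register state trace:
  MOV R4, 44  → R4 = 44 (0b00101100)
  MOV R3, 232  → R3 = 232 (0b11101000)
  AND R4, R3  → R4 = 44 AND 232 = 40 (0b00101000)
  SHR R4, 2  → R4 = 40 >> 2 = 10
Final: R4 = 10

10


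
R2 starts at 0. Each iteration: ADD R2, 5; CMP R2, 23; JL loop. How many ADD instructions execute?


Loop trace (R2 starts at 0, target 23, step 5):
  ADD #1: R2 = 0 + 5 = 5  → 5 < 23, loop
  ADD #2: R2 = 5 + 5 = 10  → 10 < 23, loop
  ADD #3: R2 = 10 + 5 = 15  → 15 < 23, loop
  ADD #4: R2 = 15 + 5 = 20  → 20 < 23, loop
  ADD #5: R2 = 20 + 5 = 25  → 25 >= 23, exit
Total ADD instructions: 5

5
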